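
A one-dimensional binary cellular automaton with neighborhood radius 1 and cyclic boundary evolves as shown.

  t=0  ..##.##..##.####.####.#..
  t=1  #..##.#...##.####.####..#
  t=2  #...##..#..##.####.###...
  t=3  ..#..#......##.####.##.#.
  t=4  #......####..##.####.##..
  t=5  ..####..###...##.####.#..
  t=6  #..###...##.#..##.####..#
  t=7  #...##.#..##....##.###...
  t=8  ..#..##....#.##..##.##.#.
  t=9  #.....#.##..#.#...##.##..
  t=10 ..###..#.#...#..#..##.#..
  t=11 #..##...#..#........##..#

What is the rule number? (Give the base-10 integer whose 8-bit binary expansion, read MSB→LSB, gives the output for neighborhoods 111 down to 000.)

225

  nb ###: next=#  (t=0,i=13, bit7=1)
  nb ##.: next=#  (t=0,i=3, bit6=1)
  nb #.#: next=#  (t=0,i=4, bit5=1)
  nb #..: next=.  (t=0,i=7, bit4=0)
  nb .##: next=.  (t=0,i=2, bit3=0)
  nb .#.: next=.  (t=0,i=22, bit2=0)
  nb ..#: next=.  (t=0,i=1, bit1=0)
  nb ...: next=#  (t=0,i=0, bit0=1)
  bits 11100001 = 225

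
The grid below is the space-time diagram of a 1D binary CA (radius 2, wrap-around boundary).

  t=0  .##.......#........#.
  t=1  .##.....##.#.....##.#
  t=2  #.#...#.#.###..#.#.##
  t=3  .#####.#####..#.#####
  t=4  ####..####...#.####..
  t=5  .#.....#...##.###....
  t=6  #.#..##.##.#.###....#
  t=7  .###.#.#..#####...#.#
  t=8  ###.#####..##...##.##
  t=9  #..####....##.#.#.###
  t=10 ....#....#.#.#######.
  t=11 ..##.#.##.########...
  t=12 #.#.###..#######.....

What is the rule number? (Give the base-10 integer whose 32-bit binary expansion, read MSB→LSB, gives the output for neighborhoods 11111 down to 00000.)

2360794950

  nb #####: next=#  (t=3,i=3, bit31=1)
  nb ####.: next=.  (t=3,i=4, bit30=0)
  nb ###.#: next=.  (t=2,i=0, bit29=0)
  nb ###..: next=.  (t=2,i=12, bit28=0)
  nb ##.##: next=#  (t=3,i=0, bit27=1)
  nb ##.#.: next=#  (t=1,i=10, bit26=1)
  nb ##..#: next=.  (t=2,i=13, bit25=0)
  nb ##...: next=.  (t=0,i=3, bit24=0)
  nb #.###: next=#  (t=2,i=10, bit23=1)
  nb #.##.: next=.  (t=1,i=1, bit22=0)
  nb #.#.#: next=#  (t=1,i=20, bit21=1)
  nb #.#..: next=#  (t=1,i=11, bit20=1)
  nb #..##: next=.  (t=0,i=0, bit19=0)
  nb #..#.: next=#  (t=2,i=14, bit18=1)
  nb #...#: next=#  (t=2,i=4, bit17=1)
  nb #....: next=.  (t=0,i=4, bit16=0)
  nb .####: next=#  (t=3,i=2, bit15=1)
  nb .###.: next=#  (t=2,i=11, bit14=1)
  nb .##.#: next=.  (t=1,i=9, bit13=0)
  nb .##..: next=#  (t=0,i=2, bit12=1)
  nb .#.##: next=#  (t=1,i=0, bit11=1)
  nb .#.#.: next=#  (t=2,i=7, bit10=1)
  nb .#..#: next=#  (t=0,i=20, bit9=1)
  nb .#...: next=#  (t=0,i=11, bit8=1)
  nb ..###: next=.  (t=4,i=0, bit7=0)
  nb ..##.: next=#  (t=0,i=1, bit6=1)
  nb ..#.#: next=.  (t=2,i=6, bit5=0)
  nb ..#..: next=.  (t=0,i=10, bit4=0)
  nb ...##: next=.  (t=1,i=7, bit3=0)
  nb ...#.: next=#  (t=0,i=9, bit2=1)
  nb ....#: next=#  (t=0,i=8, bit1=1)
  nb .....: next=.  (t=0,i=5, bit0=0)
  bits 10001100101101101101111101000110 = 2360794950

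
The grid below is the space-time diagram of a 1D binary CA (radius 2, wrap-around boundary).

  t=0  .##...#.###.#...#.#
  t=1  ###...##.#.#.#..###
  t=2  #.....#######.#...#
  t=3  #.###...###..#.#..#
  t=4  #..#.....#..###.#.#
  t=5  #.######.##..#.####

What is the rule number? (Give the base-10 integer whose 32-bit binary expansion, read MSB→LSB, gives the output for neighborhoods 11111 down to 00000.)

  [31] ##### => #  t=1,i=0
  [30] ####. => .  t=1,i=1
  [29] ###.# => .  t=0,i=10
  [28] ###.. => .  t=1,i=2
  [27] ##.## => .  t=3,i=1
  [26] ##.#. => #  t=0,i=11
  [25] ##..# => .  t=3,i=11
  [24] ##... => .  t=0,i=3
  [23] #.### => .  t=0,i=8
  [22] #.##. => #  t=0,i=1
  [21] #.#.# => #  t=0,i=18
  [20] #.#.. => .  t=0,i=12
  [19] #..## => .  t=1,i=15
  [18] #..#. => #  t=3,i=12
  [17] #...# => .  t=0,i=4
  [16] #.... => #  t=2,i=2
  [15] .#### => .  t=1,i=17
  [14] .###. => #  t=0,i=9
  [13] .##.# => #  t=1,i=7
  [12] .##.. => #  t=0,i=2
  [11] .#.## => #  t=0,i=0
  [10] .#.#. => #  t=0,i=17
  [9] .#..# => #  t=1,i=14
  [8] .#... => #  t=0,i=13
  [7] ..### => .  t=1,i=16
  [6] ..##. => #  t=1,i=6
  [5] ..#.# => #  t=0,i=6
  [4] ..#.. => #  t=4,i=3
  [3] ...## => .  t=1,i=5
  [2] ...#. => .  t=0,i=5
  [1] ....# => #  t=2,i=4
  [0] ..... => #  t=2,i=3
  bits 10000100011001010111111101110011 = 2221244275

2221244275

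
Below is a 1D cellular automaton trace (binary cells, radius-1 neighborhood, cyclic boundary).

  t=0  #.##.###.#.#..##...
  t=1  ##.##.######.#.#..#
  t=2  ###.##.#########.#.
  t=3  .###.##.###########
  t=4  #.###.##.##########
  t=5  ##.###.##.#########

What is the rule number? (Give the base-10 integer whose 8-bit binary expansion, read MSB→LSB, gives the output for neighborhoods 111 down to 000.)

230

  nb ###: next=#  (t=0,i=6, bit7=1)
  nb ##.: next=#  (t=0,i=3, bit6=1)
  nb #.#: next=#  (t=0,i=1, bit5=1)
  nb #..: next=.  (t=0,i=12, bit4=0)
  nb .##: next=.  (t=0,i=2, bit3=0)
  nb .#.: next=#  (t=0,i=0, bit2=1)
  nb ..#: next=#  (t=0,i=13, bit1=1)
  nb ...: next=.  (t=0,i=17, bit0=0)
  bits 11100110 = 230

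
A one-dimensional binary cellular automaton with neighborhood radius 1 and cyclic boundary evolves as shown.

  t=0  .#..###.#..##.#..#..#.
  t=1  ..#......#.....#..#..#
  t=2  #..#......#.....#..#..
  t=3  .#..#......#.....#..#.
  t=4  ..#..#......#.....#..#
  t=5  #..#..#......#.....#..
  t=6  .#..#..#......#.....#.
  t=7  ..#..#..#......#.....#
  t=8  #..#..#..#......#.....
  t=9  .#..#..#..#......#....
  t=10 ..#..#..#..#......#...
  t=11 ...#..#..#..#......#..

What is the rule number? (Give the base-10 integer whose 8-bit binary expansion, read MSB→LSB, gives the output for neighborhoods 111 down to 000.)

16

  ### -> .   bit 7 = 0  t=0,i=5
  ##. -> .   bit 6 = 0  t=0,i=6
  #.# -> .   bit 5 = 0  t=0,i=7
  #.. -> #   bit 4 = 1  t=0,i=2
  .## -> .   bit 3 = 0  t=0,i=4
  .#. -> .   bit 2 = 0  t=0,i=1
  ..# -> .   bit 1 = 0  t=0,i=0
  ... -> .   bit 0 = 0  t=1,i=4
  bits 00010000 = 16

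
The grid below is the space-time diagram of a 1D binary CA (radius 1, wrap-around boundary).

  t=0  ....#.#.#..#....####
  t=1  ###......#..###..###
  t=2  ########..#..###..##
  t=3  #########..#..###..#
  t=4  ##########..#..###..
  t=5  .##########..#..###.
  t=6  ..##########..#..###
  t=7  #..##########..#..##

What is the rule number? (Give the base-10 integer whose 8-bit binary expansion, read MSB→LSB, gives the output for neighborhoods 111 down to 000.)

209

  [7] ### => #  t=0,i=17
  [6] ##. => #  t=0,i=19
  [5] #.# => .  t=0,i=5
  [4] #.. => #  t=0,i=0
  [3] .## => .  t=0,i=16
  [2] .#. => .  t=0,i=4
  [1] ..# => .  t=0,i=3
  [0] ... => #  t=0,i=1
  bits 11010001 = 209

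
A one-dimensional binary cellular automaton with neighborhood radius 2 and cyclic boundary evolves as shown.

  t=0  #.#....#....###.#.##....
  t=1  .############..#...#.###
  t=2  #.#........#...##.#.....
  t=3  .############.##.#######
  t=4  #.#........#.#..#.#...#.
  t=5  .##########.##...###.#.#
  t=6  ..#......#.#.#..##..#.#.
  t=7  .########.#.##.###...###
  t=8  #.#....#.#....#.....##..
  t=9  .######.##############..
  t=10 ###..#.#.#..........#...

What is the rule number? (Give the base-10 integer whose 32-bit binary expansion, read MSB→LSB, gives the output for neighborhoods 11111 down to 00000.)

  ##### -> .   bit 31 = 0  t=1,i=3
  ####. -> #   bit 30 = 1  t=1,i=11
  ###.# -> .   bit 29 = 0  t=0,i=14
  ###.. -> .   bit 28 = 0  t=1,i=12
  ##.## -> #   bit 27 = 1  t=1,i=0
  ##.#. -> #   bit 26 = 1  t=0,i=15
  ##..# -> .   bit 25 = 0  t=1,i=13
  ##... -> .   bit 24 = 0  t=0,i=20
  #.### -> .   bit 23 = 0  t=1,i=1
  #.##. -> .   bit 22 = 0  t=0,i=18
  #.#.# -> .   bit 21 = 0  t=0,i=16
  #.#.. -> #   bit 20 = 1  t=0,i=2
  #..## -> #   bit 19 = 1  t=6,i=15
  #..#. -> .   bit 18 = 0  t=1,i=14
  #...# -> .   bit 17 = 0  t=1,i=17
  #.... -> #   bit 16 = 1  t=0,i=4
  .#### -> #   bit 15 = 1  t=1,i=2
  .###. -> .   bit 14 = 0  t=0,i=13
  .##.# -> .   bit 13 = 0  t=2,i=16
  .##.. -> #   bit 12 = 1  t=0,i=19
  .#.## -> .   bit 11 = 0  t=0,i=17
  .#.#. -> #   bit 10 = 1  t=0,i=1
  .#..# -> .   bit 9 = 0  t=4,i=14
  .#... -> #   bit 8 = 1  t=0,i=3
  ..### -> #   bit 7 = 1  t=0,i=12
  ..##. -> #   bit 6 = 1  t=2,i=15
  ..#.# -> .   bit 5 = 0  t=0,i=0
  ..#.. -> #   bit 4 = 1  t=0,i=7
  ...## -> #   bit 3 = 1  t=0,i=11
  ...#. -> #   bit 2 = 1  t=0,i=6
  ....# -> #   bit 1 = 1  t=0,i=5
  ..... -> #   bit 0 = 1  t=2,i=5
  bits 01001100000110011001010111011111 = 1276745183

1276745183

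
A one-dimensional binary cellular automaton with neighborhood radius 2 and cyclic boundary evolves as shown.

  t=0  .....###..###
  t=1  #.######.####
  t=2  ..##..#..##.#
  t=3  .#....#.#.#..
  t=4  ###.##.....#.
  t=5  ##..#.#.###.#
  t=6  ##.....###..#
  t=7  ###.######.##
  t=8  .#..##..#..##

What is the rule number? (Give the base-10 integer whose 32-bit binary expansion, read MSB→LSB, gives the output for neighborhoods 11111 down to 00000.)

1372121503

  [31] ##### => .  t=1,i=4
  [30] ####. => #  t=1,i=6
  [29] ###.# => .  t=1,i=0
  [28] ###.. => #  t=0,i=7
  [27] ##.## => .  t=1,i=1
  [26] ##.#. => .  t=2,i=11
  [25] ##..# => .  t=0,i=8
  [24] ##... => #  t=0,i=0
  [23] #.### => #  t=1,i=2
  [22] #.##. => #  t=4,i=4
  [21] #.#.# => .  t=3,i=8
  [20] #.#.. => .  t=2,i=12
  [19] #..## => #  t=0,i=9
  [18] #..#. => .  t=2,i=5
  [17] #...# => .  t=3,i=12
  [16] #.... => .  t=0,i=1
  [15] .#### => #  t=1,i=3
  [14] .###. => #  t=0,i=6
  [13] .##.# => #  t=2,i=10
  [12] .##.. => .  t=2,i=3
  [11] .#.## => #  t=4,i=12
  [10] .#.#. => .  t=3,i=7
  [9] .#..# => .  t=2,i=0
  [8] .#... => #  t=3,i=2
  [7] ..### => #  t=0,i=5
  [6] ..##. => .  t=2,i=2
  [5] ..#.# => .  t=3,i=6
  [4] ..#.. => #  t=2,i=6
  [3] ...## => #  t=0,i=4
  [2] ...#. => #  t=3,i=0
  [1] ....# => #  t=0,i=3
  [0] ..... => #  t=0,i=2
  bits 01010001110010001110100110011111 = 1372121503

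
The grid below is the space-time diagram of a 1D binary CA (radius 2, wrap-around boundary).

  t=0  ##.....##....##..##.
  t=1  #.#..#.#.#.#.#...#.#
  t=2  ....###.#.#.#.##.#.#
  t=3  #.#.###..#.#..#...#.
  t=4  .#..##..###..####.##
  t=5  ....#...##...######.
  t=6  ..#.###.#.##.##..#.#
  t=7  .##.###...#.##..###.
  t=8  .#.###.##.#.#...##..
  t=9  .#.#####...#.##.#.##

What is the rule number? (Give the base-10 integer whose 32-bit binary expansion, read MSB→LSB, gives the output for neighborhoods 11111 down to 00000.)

1774634482

  nb #####: next=.  (t=5,i=15, bit31=0)
  nb ####.: next=#  (t=4,i=15, bit30=1)
  nb ###.#: next=#  (t=2,i=6, bit29=1)
  nb ###..: next=.  (t=3,i=6, bit28=0)
  nb ##.##: next=#  (t=0,i=19, bit27=1)
  nb ##.#.: next=.  (t=1,i=1, bit26=0)
  nb ##..#: next=.  (t=0,i=15, bit25=0)
  nb ##...: next=#  (t=0,i=2, bit24=1)
  nb #.###: next=#  (t=3,i=4, bit23=1)
  nb #.##.: next=#  (t=0,i=0, bit22=1)
  nb #.#.#: next=.  (t=1,i=7, bit21=0)
  nb #.#..: next=.  (t=1,i=2, bit20=0)
  nb #..##: next=.  (t=0,i=16, bit19=0)
  nb #..#.: next=#  (t=1,i=4, bit18=1)
  nb #...#: next=#  (t=1,i=15, bit17=1)
  nb #....: next=.  (t=0,i=3, bit16=0)
  nb .####: next=#  (t=4,i=14, bit15=1)
  nb .###.: next=#  (t=2,i=5, bit14=1)
  nb .##.#: next=.  (t=0,i=18, bit13=0)
  nb .##..: next=.  (t=0,i=1, bit12=0)
  nb .#.##: next=.  (t=1,i=18, bit11=0)
  nb .#.#.: next=#  (t=1,i=6, bit10=1)
  nb .#..#: next=.  (t=1,i=3, bit9=0)
  nb .#...: next=#  (t=1,i=14, bit8=1)
  nb ..###: next=#  (t=2,i=4, bit7=1)
  nb ..##.: next=#  (t=0,i=7, bit6=1)
  nb ..#.#: next=#  (t=1,i=5, bit5=1)
  nb ..#..: next=#  (t=3,i=14, bit4=1)
  nb ...##: next=.  (t=0,i=6, bit3=0)
  nb ...#.: next=.  (t=1,i=16, bit2=0)
  nb ....#: next=#  (t=0,i=5, bit1=1)
  nb .....: next=.  (t=0,i=4, bit0=0)
  bits 01101001110001101100010111110010 = 1774634482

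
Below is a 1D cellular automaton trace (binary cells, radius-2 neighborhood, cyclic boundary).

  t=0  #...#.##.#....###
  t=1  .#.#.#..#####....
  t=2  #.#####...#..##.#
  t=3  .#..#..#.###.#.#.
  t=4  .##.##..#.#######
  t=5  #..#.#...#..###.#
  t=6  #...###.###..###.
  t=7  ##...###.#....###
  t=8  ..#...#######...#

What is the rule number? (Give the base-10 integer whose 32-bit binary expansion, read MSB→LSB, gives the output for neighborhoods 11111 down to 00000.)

2905694038

  #####|#  b31=1 t=1,i=10
  ####.|.  b30=0 t=0,i=16
  ###.#|#  b29=1 t=3,i=11
  ###..|.  b28=0 t=0,i=0
  ##.##|#  b27=1 t=2,i=1
  ##.#.|#  b26=1 t=0,i=8
  ##..#|.  b25=0 t=4,i=6
  ##...|#  b24=1 t=0,i=1
  #.###|.  b23=0 t=2,i=2
  #.##.|.  b22=0 t=0,i=6
  #.#.#|#  b21=1 t=1,i=3
  #.#..|#  b20=1 t=0,i=9
  #..##|.  b19=0 t=1,i=7
  #..#.|.  b18=0 t=3,i=0
  #...#|.  b17=0 t=0,i=2
  #....|#  b16=1 t=0,i=11
  .####|.  b15=0 t=0,i=15
  .###.|#  b14=1 t=3,i=10
  .##.#|.  b13=0 t=0,i=7
  .##..|#  b12=1 t=4,i=5
  .#.##|#  b11=1 t=0,i=5
  .#.#.|#  b10=1 t=1,i=2
  .#..#|#  b9=1 t=1,i=6
  .#...|#  b8=1 t=0,i=10
  ..###|.  b7=0 t=0,i=14
  ..##.|#  b6=1 t=2,i=13
  ..#.#|.  b5=0 t=0,i=4
  ..#..|#  b4=1 t=2,i=10
  ...##|.  b3=0 t=0,i=13
  ...#.|#  b2=1 t=0,i=3
  ....#|#  b1=1 t=0,i=12
  .....|.  b0=0 t=1,i=15
  bits 10101101001100010101111101010110 = 2905694038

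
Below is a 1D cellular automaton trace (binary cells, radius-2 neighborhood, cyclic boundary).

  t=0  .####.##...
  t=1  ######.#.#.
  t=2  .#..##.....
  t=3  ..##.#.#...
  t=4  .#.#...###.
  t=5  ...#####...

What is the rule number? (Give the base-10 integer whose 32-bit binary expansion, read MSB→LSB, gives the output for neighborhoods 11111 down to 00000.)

  nb #####: next=.  (t=1,i=2, bit31=0)
  nb ####.: next=#  (t=0,i=3, bit30=1)
  nb ###.#: next=#  (t=0,i=4, bit29=1)
  nb ###..: next=.  (t=4,i=9, bit28=0)
  nb ##.##: next=#  (t=0,i=5, bit27=1)
  nb ##.#.: next=.  (t=1,i=6, bit26=0)
  nb ##..#: next=.  (t=4,i=10, bit25=0)
  nb ##...: next=.  (t=0,i=8, bit24=0)
  nb #.###: next=.  (t=1,i=0, bit23=0)
  nb #.##.: next=.  (t=0,i=6, bit22=0)
  nb #.#.#: next=.  (t=1,i=7, bit21=0)
  nb #.#..: next=#  (t=3,i=7, bit20=1)
  nb #..##: next=#  (t=2,i=3, bit19=1)
  nb #..#.: next=.  (t=4,i=0, bit18=0)
  nb #...#: next=#  (t=4,i=5, bit17=1)
  nb #....: next=#  (t=0,i=9, bit16=1)
  nb .####: next=#  (t=0,i=2, bit15=1)
  nb .###.: next=.  (t=4,i=8, bit14=0)
  nb .##.#: next=#  (t=3,i=3, bit13=1)
  nb .##..: next=#  (t=0,i=7, bit12=1)
  nb .#.##: next=.  (t=1,i=10, bit11=0)
  nb .#.#.: next=.  (t=1,i=8, bit10=0)
  nb .#..#: next=#  (t=2,i=2, bit9=1)
  nb .#...: next=#  (t=3,i=8, bit8=1)
  nb ..###: next=#  (t=0,i=1, bit7=1)
  nb ..##.: next=.  (t=2,i=4, bit6=0)
  nb ..#.#: next=.  (t=4,i=1, bit5=0)
  nb ..#..: next=.  (t=2,i=1, bit4=0)
  nb ...##: next=#  (t=0,i=0, bit3=1)
  nb ...#.: next=.  (t=2,i=0, bit2=0)
  nb ....#: next=.  (t=0,i=10, bit1=0)
  nb .....: next=.  (t=2,i=8, bit0=0)
  bits 01101000000110111011001110001000 = 1746645896

1746645896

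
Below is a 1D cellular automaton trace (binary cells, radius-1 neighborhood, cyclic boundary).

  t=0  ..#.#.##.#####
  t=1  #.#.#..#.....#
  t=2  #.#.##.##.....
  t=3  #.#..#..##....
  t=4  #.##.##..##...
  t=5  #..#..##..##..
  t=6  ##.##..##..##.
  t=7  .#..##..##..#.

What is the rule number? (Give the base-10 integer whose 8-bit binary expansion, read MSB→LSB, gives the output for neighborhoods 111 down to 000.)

  nb ###: next=.  (t=0,i=10, bit7=0)
  nb ##.: next=#  (t=0,i=7, bit6=1)
  nb #.#: next=.  (t=0,i=3, bit5=0)
  nb #..: next=#  (t=0,i=0, bit4=1)
  nb .##: next=.  (t=0,i=6, bit3=0)
  nb .#.: next=#  (t=0,i=2, bit2=1)
  nb ..#: next=.  (t=0,i=1, bit1=0)
  nb ...: next=.  (t=1,i=9, bit0=0)
  bits 01010100 = 84

84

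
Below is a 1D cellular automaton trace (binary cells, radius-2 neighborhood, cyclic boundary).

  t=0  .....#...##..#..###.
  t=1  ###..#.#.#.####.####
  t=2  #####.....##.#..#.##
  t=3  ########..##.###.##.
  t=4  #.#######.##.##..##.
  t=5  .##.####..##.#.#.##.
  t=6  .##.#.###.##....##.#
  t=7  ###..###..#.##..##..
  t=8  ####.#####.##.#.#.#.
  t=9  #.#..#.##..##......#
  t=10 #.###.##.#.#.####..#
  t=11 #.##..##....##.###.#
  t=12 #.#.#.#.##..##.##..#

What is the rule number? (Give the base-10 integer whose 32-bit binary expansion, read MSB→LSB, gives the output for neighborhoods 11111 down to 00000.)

3554110161

  [31] ##### => #  t=1,i=0
  [30] ####. => #  t=1,i=1
  [29] ###.# => .  t=1,i=14
  [28] ###.. => #  t=0,i=18
  [27] ##.## => .  t=1,i=15
  [26] ##.#. => .  t=2,i=12
  [25] ##..# => #  t=0,i=11
  [24] ##... => #  t=0,i=19
  [23] #.### => #  t=1,i=11
  [22] #.##. => #  t=3,i=17
  [21] #.#.# => .  t=1,i=7
  [20] #.#.. => #  t=2,i=13
  [19] #..## => .  t=0,i=15
  [18] #..#. => #  t=0,i=12
  [17] #...# => #  t=0,i=7
  [16] #.... => #  t=0,i=0
  [15] .#### => .  t=1,i=12
  [14] .###. => #  t=0,i=17
  [13] .##.# => #  t=2,i=11
  [12] .##.. => .  t=0,i=10
  [11] .#.## => #  t=1,i=10
  [10] .#.#. => .  t=1,i=6
  [9] .#..# => #  t=0,i=14
  [8] .#... => .  t=0,i=6
  [7] ..### => #  t=0,i=16
  [6] ..##. => #  t=0,i=9
  [5] ..#.# => .  t=1,i=5
  [4] ..#.. => #  t=0,i=5
  [3] ...## => .  t=0,i=8
  [2] ...#. => .  t=0,i=4
  [1] ....# => .  t=0,i=3
  [0] ..... => #  t=0,i=1
  bits 11010011110101110110101011010001 = 3554110161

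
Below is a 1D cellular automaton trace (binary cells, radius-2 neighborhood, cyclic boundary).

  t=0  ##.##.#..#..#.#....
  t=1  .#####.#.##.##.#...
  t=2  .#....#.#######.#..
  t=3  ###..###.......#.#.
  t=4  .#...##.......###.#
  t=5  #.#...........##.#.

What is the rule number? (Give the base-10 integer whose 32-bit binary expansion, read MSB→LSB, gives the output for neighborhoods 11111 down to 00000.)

  ##### -> .   bit 31 = 0  t=1,i=3
  ####. -> .   bit 30 = 0  t=1,i=4
  ###.# -> .   bit 29 = 0  t=1,i=5
  ###.. -> .   bit 28 = 0  t=3,i=2
  ##.## -> #   bit 27 = 1  t=0,i=2
  ##.#. -> #   bit 26 = 1  t=0,i=5
  ##..# -> .   bit 25 = 0  t=3,i=3
  ##... -> .   bit 24 = 0  t=3,i=8
  #.### -> .   bit 23 = 0  t=2,i=8
  #.##. -> #   bit 22 = 1  t=0,i=3
  #.#.# -> .   bit 21 = 0  t=1,i=7
  #.#.. -> .   bit 20 = 0  t=0,i=6
  #..## -> .   bit 19 = 0  t=3,i=4
  #..#. -> .   bit 18 = 0  t=0,i=8
  #...# -> .   bit 17 = 0  t=2,i=18
  #.... -> .   bit 16 = 0  t=0,i=16
  .#### -> .   bit 15 = 0  t=1,i=2
  .###. -> #   bit 14 = 1  t=3,i=1
  .##.# -> #   bit 13 = 1  t=0,i=1
  .##.. -> .   bit 12 = 0  t=4,i=6
  .#.## -> #   bit 11 = 1  t=1,i=8
  .#.#. -> #   bit 10 = 1  t=0,i=13
  .#..# -> #   bit 9 = 1  t=0,i=7
  .#... -> #   bit 8 = 1  t=0,i=15
  ..### -> #   bit 7 = 1  t=1,i=1
  ..##. -> .   bit 6 = 0  t=0,i=0
  ..#.# -> #   bit 5 = 1  t=0,i=12
  ..#.. -> #   bit 4 = 1  t=0,i=9
  ...## -> .   bit 3 = 0  t=0,i=18
  ...#. -> #   bit 2 = 1  t=2,i=0
  ....# -> .   bit 1 = 0  t=0,i=17
  ..... -> .   bit 0 = 0  t=3,i=10
  bits 00001100010000000110111110110100 = 205549492

205549492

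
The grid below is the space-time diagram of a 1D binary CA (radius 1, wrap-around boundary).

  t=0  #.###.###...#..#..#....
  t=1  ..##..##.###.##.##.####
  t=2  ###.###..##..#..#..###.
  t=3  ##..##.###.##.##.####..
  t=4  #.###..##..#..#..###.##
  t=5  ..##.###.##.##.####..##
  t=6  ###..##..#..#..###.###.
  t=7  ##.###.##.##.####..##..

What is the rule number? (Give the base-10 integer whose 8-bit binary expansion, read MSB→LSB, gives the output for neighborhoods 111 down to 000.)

  ###|#  b7=1 t=0,i=3
  ##.|.  b6=0 t=0,i=4
  #.#|.  b5=0 t=0,i=1
  #..|#  b4=1 t=0,i=9
  .##|#  b3=1 t=0,i=2
  .#.|.  b2=0 t=0,i=0
  ..#|#  b1=1 t=0,i=11
  ...|#  b0=1 t=0,i=10
  bits 10011011 = 155

155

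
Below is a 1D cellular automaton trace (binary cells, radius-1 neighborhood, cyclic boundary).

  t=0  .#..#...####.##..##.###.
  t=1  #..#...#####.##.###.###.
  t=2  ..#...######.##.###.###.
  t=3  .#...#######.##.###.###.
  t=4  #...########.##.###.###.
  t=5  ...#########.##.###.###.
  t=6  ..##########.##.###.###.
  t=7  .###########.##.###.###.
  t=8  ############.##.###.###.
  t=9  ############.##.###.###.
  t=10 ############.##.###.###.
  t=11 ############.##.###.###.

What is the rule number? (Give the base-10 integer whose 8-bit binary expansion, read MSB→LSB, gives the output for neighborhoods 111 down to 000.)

202

  ###|#  b7=1 t=0,i=9
  ##.|#  b6=1 t=0,i=11
  #.#|.  b5=0 t=0,i=12
  #..|.  b4=0 t=0,i=2
  .##|#  b3=1 t=0,i=8
  .#.|.  b2=0 t=0,i=1
  ..#|#  b1=1 t=0,i=0
  ...|.  b0=0 t=0,i=6
  bits 11001010 = 202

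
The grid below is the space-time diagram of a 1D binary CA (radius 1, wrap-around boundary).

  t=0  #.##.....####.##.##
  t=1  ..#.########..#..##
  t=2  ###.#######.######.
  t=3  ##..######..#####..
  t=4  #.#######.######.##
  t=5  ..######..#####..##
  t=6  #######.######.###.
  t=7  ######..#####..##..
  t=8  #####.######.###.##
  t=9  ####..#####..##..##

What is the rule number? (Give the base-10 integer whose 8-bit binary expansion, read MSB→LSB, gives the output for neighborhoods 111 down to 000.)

  ###|#  b7=1 t=0,i=10
  ##.|.  b6=0 t=0,i=0
  #.#|.  b5=0 t=0,i=1
  #..|#  b4=1 t=0,i=4
  .##|#  b3=1 t=0,i=2
  .#.|#  b2=1 t=1,i=2
  ..#|#  b1=1 t=0,i=8
  ...|#  b0=1 t=0,i=5
  bits 10011111 = 159

159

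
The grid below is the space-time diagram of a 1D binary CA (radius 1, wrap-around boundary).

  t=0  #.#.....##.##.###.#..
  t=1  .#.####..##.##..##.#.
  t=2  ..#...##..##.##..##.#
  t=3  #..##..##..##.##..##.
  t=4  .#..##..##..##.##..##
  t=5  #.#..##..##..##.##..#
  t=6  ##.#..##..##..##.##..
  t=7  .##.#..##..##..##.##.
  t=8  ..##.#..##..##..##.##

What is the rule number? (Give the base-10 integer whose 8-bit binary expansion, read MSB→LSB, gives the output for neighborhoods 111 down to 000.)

113

  nb ###: next=.  (t=0,i=15, bit7=0)
  nb ##.: next=#  (t=0,i=9, bit6=1)
  nb #.#: next=#  (t=0,i=1, bit5=1)
  nb #..: next=#  (t=0,i=3, bit4=1)
  nb .##: next=.  (t=0,i=8, bit3=0)
  nb .#.: next=.  (t=0,i=0, bit2=0)
  nb ..#: next=.  (t=0,i=7, bit1=0)
  nb ...: next=#  (t=0,i=4, bit0=1)
  bits 01110001 = 113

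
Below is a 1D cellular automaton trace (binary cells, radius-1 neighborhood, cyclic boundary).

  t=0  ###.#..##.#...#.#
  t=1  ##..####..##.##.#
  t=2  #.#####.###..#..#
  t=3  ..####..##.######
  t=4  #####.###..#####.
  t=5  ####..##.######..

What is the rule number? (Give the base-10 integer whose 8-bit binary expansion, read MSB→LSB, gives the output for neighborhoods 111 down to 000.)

158

  nb ###: next=#  (t=0,i=0, bit7=1)
  nb ##.: next=.  (t=0,i=2, bit6=0)
  nb #.#: next=.  (t=0,i=3, bit5=0)
  nb #..: next=#  (t=0,i=5, bit4=1)
  nb .##: next=#  (t=0,i=7, bit3=1)
  nb .#.: next=#  (t=0,i=4, bit2=1)
  nb ..#: next=#  (t=0,i=6, bit1=1)
  nb ...: next=.  (t=0,i=12, bit0=0)
  bits 10011110 = 158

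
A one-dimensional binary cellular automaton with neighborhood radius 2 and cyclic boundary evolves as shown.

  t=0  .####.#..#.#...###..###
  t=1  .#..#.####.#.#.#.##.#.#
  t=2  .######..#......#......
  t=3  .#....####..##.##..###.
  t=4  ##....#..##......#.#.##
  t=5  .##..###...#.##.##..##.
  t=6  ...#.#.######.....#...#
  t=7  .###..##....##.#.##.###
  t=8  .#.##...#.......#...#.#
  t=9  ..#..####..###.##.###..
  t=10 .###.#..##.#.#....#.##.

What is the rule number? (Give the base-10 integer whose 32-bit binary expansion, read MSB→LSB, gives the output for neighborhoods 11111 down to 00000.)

  ##### -> .   bit 31 = 0  t=2,i=3
  ####. -> .   bit 30 = 0  t=0,i=3
  ###.# -> #   bit 29 = 1  t=0,i=4
  ###.. -> #   bit 28 = 1  t=0,i=17
  ##.## -> .   bit 27 = 0  t=0,i=0
  ##.#. -> .   bit 26 = 0  t=0,i=5
  ##..# -> #   bit 25 = 1  t=0,i=18
  ##... -> #   bit 24 = 1  t=4,i=2
  #.### -> #   bit 23 = 1  t=0,i=1
  #.##. -> .   bit 22 = 0  t=1,i=17
  #.#.# -> .   bit 21 = 0  t=1,i=11
  #.#.. -> #   bit 20 = 1  t=0,i=6
  #..## -> .   bit 19 = 0  t=0,i=19
  #..#. -> #   bit 18 = 1  t=0,i=8
  #...# -> #   bit 17 = 1  t=0,i=13
  #.... -> .   bit 16 = 0  t=2,i=11
  .#### -> .   bit 15 = 0  t=0,i=2
  .###. -> .   bit 14 = 0  t=0,i=16
  .##.# -> .   bit 13 = 0  t=1,i=18
  .##.. -> .   bit 12 = 0  t=3,i=16
  .#.## -> #   bit 11 = 1  t=1,i=5
  .#.#. -> .   bit 10 = 0  t=0,i=10
  .#..# -> #   bit 9 = 1  t=0,i=7
  .#... -> .   bit 8 = 0  t=0,i=12
  ..### -> #   bit 7 = 1  t=0,i=15
  ..##. -> .   bit 6 = 0  t=3,i=12
  ..#.# -> #   bit 5 = 1  t=0,i=9
  ..#.. -> #   bit 4 = 1  t=2,i=9
  ...## -> .   bit 3 = 0  t=0,i=14
  ...#. -> #   bit 2 = 1  t=2,i=15
  ....# -> .   bit 1 = 0  t=2,i=14
  ..... -> #   bit 0 = 1  t=2,i=12
  bits 00110011100101100000101010110101 = 865471157

865471157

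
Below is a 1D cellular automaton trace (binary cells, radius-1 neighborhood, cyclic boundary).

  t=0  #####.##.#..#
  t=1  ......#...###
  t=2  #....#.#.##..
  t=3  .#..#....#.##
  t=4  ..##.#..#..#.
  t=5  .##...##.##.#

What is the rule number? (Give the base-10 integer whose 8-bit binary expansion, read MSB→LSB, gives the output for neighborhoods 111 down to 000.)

  ###|.  b7=0 t=0,i=0
  ##.|.  b6=0 t=0,i=4
  #.#|.  b5=0 t=0,i=5
  #..|#  b4=1 t=0,i=10
  .##|#  b3=1 t=0,i=6
  .#.|.  b2=0 t=0,i=9
  ..#|#  b1=1 t=0,i=11
  ...|.  b0=0 t=1,i=1
  bits 00011010 = 26

26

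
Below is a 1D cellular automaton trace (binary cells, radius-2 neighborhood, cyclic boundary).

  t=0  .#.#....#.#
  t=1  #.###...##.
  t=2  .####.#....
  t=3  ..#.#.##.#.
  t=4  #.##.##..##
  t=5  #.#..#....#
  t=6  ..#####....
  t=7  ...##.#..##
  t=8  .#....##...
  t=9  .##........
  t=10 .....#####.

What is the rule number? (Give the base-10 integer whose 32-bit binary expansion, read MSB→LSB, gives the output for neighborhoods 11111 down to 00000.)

  nb #####: next=#  (t=6,i=4, bit31=1)
  nb ####.: next=.  (t=2,i=3, bit30=0)
  nb ###.#: next=#  (t=2,i=4, bit29=1)
  nb ###..: next=#  (t=1,i=4, bit28=1)
  nb ##.##: next=.  (t=4,i=1, bit27=0)
  nb ##.#.: next=.  (t=1,i=10, bit26=0)
  nb ##..#: next=.  (t=4,i=7, bit25=0)
  nb ##...: next=.  (t=1,i=5, bit24=0)
  nb #.###: next=#  (t=1,i=2, bit23=1)
  nb #.##.: next=#  (t=3,i=6, bit22=1)
  nb #.#.#: next=.  (t=0,i=1, bit21=0)
  nb #.#..: next=#  (t=0,i=3, bit20=1)
  nb #..##: next=.  (t=4,i=8, bit19=0)
  nb #..#.: next=#  (t=5,i=4, bit18=1)
  nb #...#: next=#  (t=1,i=6, bit17=1)
  nb #....: next=.  (t=0,i=5, bit16=0)
  nb .####: next=#  (t=2,i=2, bit15=1)
  nb .###.: next=#  (t=1,i=3, bit14=1)
  nb .##.#: next=.  (t=1,i=9, bit13=0)
  nb .##..: next=.  (t=4,i=6, bit12=0)
  nb .#.##: next=#  (t=1,i=1, bit11=1)
  nb .#.#.: next=#  (t=0,i=0, bit10=1)
  nb .#..#: next=#  (t=5,i=3, bit9=1)
  nb .#...: next=#  (t=0,i=4, bit8=1)
  nb ..###: next=.  (t=2,i=1, bit7=0)
  nb ..##.: next=.  (t=1,i=8, bit6=0)
  nb ..#.#: next=#  (t=0,i=8, bit5=1)
  nb ..#..: next=#  (t=5,i=5, bit4=1)
  nb ...##: next=.  (t=1,i=7, bit3=0)
  nb ...#.: next=.  (t=0,i=7, bit2=0)
  nb ....#: next=.  (t=0,i=6, bit1=0)
  nb .....: next=#  (t=2,i=9, bit0=1)
  bits 10110000110101101100111100110001 = 2966867761

2966867761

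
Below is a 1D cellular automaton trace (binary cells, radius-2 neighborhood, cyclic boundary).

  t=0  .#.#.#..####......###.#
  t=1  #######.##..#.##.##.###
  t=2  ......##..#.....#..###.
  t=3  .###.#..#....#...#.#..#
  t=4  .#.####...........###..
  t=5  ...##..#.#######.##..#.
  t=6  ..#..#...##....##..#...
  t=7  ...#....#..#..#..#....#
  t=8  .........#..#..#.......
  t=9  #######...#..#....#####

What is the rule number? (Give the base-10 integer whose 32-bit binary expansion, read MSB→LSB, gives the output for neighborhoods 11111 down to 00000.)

  nb #####: next=.  (t=1,i=0, bit31=0)
  nb ####.: next=.  (t=0,i=10, bit30=0)
  nb ###.#: next=#  (t=0,i=20, bit29=1)
  nb ###..: next=.  (t=0,i=11, bit28=0)
  nb ##.##: next=#  (t=1,i=7, bit27=1)
  nb ##.#.: next=#  (t=0,i=21, bit26=1)
  nb ##..#: next=#  (t=1,i=10, bit25=1)
  nb ##...: next=#  (t=0,i=12, bit24=1)
  nb #.###: next=#  (t=1,i=20, bit23=1)
  nb #.##.: next=.  (t=1,i=8, bit22=0)
  nb #.#.#: next=#  (t=0,i=1, bit21=1)
  nb #.#..: next=#  (t=0,i=5, bit20=1)
  nb #..##: next=.  (t=0,i=7, bit19=0)
  nb #..#.: next=.  (t=1,i=11, bit18=0)
  nb #...#: next=.  (t=3,i=15, bit17=0)
  nb #....: next=.  (t=0,i=13, bit16=0)
  nb .####: next=#  (t=0,i=9, bit15=1)
  nb .###.: next=.  (t=0,i=19, bit14=0)
  nb .##.#: next=.  (t=1,i=15, bit13=0)
  nb .##..: next=.  (t=1,i=9, bit12=0)
  nb .#.##: next=.  (t=1,i=13, bit11=0)
  nb .#.#.: next=#  (t=0,i=0, bit10=1)
  nb .#..#: next=#  (t=0,i=6, bit9=1)
  nb .#...: next=.  (t=2,i=11, bit8=0)
  nb ..###: next=#  (t=0,i=8, bit7=1)
  nb ..##.: next=.  (t=2,i=6, bit6=0)
  nb ..#.#: next=.  (t=1,i=12, bit5=0)
  nb ..#..: next=.  (t=2,i=10, bit4=0)
  nb ...##: next=#  (t=0,i=17, bit3=1)
  nb ...#.: next=.  (t=2,i=15, bit2=0)
  nb ....#: next=.  (t=0,i=16, bit1=0)
  nb .....: next=#  (t=0,i=14, bit0=1)
  bits 00101111101100001000011010001001 = 800097929

800097929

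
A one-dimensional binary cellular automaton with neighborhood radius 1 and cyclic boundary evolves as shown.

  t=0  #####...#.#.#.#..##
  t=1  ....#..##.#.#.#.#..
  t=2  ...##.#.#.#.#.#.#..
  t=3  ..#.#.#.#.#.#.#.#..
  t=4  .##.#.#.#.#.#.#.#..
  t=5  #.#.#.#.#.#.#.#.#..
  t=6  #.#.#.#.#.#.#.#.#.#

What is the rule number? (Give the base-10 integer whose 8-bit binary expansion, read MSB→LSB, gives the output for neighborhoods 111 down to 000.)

70

  ###|.  b7=0 t=0,i=0
  ##.|#  b6=1 t=0,i=4
  #.#|.  b5=0 t=0,i=9
  #..|.  b4=0 t=0,i=5
  .##|.  b3=0 t=0,i=17
  .#.|#  b2=1 t=0,i=8
  ..#|#  b1=1 t=0,i=7
  ...|.  b0=0 t=0,i=6
  bits 01000110 = 70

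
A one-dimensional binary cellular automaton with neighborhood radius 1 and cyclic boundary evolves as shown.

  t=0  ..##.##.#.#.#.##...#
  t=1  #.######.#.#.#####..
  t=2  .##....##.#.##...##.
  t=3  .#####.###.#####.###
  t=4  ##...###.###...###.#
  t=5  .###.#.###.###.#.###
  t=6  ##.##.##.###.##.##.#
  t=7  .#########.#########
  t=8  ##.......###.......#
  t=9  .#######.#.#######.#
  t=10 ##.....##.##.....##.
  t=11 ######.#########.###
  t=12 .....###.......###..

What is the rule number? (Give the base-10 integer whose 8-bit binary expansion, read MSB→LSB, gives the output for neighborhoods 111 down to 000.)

  ### -> .   bit 7 = 0  t=1,i=3
  ##. -> #   bit 6 = 1  t=0,i=3
  #.# -> #   bit 5 = 1  t=0,i=4
  #.. -> #   bit 4 = 1  t=0,i=0
  .## -> #   bit 3 = 1  t=0,i=2
  .#. -> .   bit 2 = 0  t=0,i=8
  ..# -> .   bit 1 = 0  t=0,i=1
  ... -> #   bit 0 = 1  t=0,i=17
  bits 01111001 = 121

121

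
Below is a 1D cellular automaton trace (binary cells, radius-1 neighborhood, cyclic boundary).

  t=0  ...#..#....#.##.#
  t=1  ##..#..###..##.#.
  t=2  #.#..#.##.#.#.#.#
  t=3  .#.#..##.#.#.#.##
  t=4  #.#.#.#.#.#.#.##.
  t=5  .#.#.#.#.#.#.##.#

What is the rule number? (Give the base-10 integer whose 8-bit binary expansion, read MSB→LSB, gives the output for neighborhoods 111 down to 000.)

  ###|#  b7=1 t=1,i=8
  ##.|.  b6=0 t=0,i=14
  #.#|#  b5=1 t=0,i=12
  #..|#  b4=1 t=0,i=0
  .##|#  b3=1 t=0,i=13
  .#.|.  b2=0 t=0,i=3
  ..#|.  b1=0 t=0,i=2
  ...|#  b0=1 t=0,i=1
  bits 10111001 = 185

185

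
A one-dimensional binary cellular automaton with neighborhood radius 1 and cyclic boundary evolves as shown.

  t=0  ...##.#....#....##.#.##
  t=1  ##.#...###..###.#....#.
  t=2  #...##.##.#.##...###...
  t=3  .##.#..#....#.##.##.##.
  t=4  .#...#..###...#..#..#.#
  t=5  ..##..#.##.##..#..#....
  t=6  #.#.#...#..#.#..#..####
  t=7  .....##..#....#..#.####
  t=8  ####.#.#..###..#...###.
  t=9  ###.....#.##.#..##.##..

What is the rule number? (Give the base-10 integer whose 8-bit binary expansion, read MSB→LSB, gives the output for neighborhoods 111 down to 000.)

  ### -> #   bit 7 = 1  t=1,i=8
  ##. -> .   bit 6 = 0  t=0,i=4
  #.# -> .   bit 5 = 0  t=0,i=5
  #.. -> #   bit 4 = 1  t=0,i=0
  .## -> #   bit 3 = 1  t=0,i=3
  .#. -> .   bit 2 = 0  t=0,i=6
  ..# -> .   bit 1 = 0  t=0,i=2
  ... -> #   bit 0 = 1  t=0,i=1
  bits 10011001 = 153

153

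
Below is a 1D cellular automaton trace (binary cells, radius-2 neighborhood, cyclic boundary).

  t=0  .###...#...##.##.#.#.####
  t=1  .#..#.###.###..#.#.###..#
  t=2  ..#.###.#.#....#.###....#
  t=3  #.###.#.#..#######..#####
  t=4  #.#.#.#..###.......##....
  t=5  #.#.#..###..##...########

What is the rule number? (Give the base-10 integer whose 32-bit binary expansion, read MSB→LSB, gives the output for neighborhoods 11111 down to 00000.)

  nb #####: next=.  (t=3,i=13, bit31=0)
  nb ####.: next=.  (t=0,i=23, bit30=0)
  nb ###.#: next=#  (t=0,i=24, bit29=1)
  nb ###..: next=.  (t=0,i=3, bit28=0)
  nb ##.##: next=.  (t=0,i=0, bit27=0)
  nb ##.#.: next=.  (t=0,i=16, bit26=0)
  nb ##..#: next=.  (t=1,i=13, bit25=0)
  nb ##...: next=#  (t=0,i=4, bit24=1)
  nb #.###: next=#  (t=0,i=1, bit23=1)
  nb #.##.: next=.  (t=0,i=14, bit22=0)
  nb #.#.#: next=#  (t=0,i=17, bit21=1)
  nb #.#..: next=.  (t=1,i=1, bit20=0)
  nb #..##: next=#  (t=3,i=10, bit19=1)
  nb #..#.: next=.  (t=1,i=3, bit18=0)
  nb #...#: next=.  (t=0,i=5, bit17=0)
  nb #....: next=#  (t=2,i=12, bit16=1)
  nb .####: next=.  (t=0,i=22, bit15=0)
  nb .###.: next=.  (t=0,i=2, bit14=0)
  nb .##.#: next=#  (t=0,i=12, bit13=1)
  nb .##..: next=#  (t=4,i=20, bit12=1)
  nb .#.##: next=#  (t=0,i=20, bit11=1)
  nb .#.#.: next=.  (t=0,i=18, bit10=0)
  nb .#..#: next=#  (t=1,i=2, bit9=1)
  nb .#...: next=#  (t=0,i=8, bit8=1)
  nb ..###: next=#  (t=3,i=11, bit7=1)
  nb ..##.: next=#  (t=0,i=11, bit6=1)
  nb ..#.#: next=#  (t=1,i=4, bit5=1)
  nb ..#..: next=#  (t=0,i=7, bit4=1)
  nb ...##: next=#  (t=0,i=10, bit3=1)
  nb ...#.: next=#  (t=0,i=6, bit2=1)
  nb ....#: next=#  (t=2,i=13, bit1=1)
  nb .....: next=.  (t=4,i=14, bit0=0)
  bits 00100001101010010011101111111110 = 564739070

564739070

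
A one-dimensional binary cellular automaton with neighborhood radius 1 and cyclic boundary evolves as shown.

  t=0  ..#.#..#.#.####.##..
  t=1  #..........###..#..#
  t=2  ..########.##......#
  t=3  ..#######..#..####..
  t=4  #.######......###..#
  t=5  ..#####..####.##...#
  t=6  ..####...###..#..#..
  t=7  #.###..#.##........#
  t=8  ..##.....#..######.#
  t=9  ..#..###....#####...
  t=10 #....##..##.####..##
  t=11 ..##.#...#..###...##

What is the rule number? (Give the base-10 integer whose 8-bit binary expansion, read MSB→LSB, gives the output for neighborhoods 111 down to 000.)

137

  ###|#  b7=1 t=0,i=12
  ##.|.  b6=0 t=0,i=14
  #.#|.  b5=0 t=0,i=3
  #..|.  b4=0 t=0,i=5
  .##|#  b3=1 t=0,i=11
  .#.|.  b2=0 t=0,i=2
  ..#|.  b1=0 t=0,i=1
  ...|#  b0=1 t=0,i=0
  bits 10001001 = 137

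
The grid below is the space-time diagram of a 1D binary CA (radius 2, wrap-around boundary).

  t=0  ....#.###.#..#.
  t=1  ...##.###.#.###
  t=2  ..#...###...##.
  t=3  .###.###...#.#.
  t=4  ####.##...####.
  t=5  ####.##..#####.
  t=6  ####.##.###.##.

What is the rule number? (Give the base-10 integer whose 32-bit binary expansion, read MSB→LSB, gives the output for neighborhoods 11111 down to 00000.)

  [31] ##### => .  t=5,i=11
  [30] ####. => #  t=4,i=2
  [29] ###.# => #  t=0,i=8
  [28] ###.. => .  t=1,i=14
  [27] ##.## => .  t=1,i=5
  [26] ##.#. => .  t=0,i=9
  [25] ##..# => .  t=5,i=7
  [24] ##... => .  t=1,i=0
  [23] #.### => #  t=0,i=6
  [22] #.##. => #  t=4,i=5
  [21] #.#.# => .  t=1,i=10
  [20] #.#.. => #  t=0,i=10
  [19] #..## => #  t=3,i=0
  [18] #..#. => #  t=0,i=12
  [17] #...# => .  t=1,i=1
  [16] #.... => .  t=0,i=0
  [15] .#### => #  t=4,i=1
  [14] .###. => #  t=0,i=7
  [13] .##.# => .  t=1,i=4
  [12] .##.. => #  t=2,i=13
  [11] .#.## => .  t=0,i=5
  [10] .#.#. => #  t=3,i=12
  [9] .#..# => .  t=0,i=11
  [8] .#... => #  t=0,i=14
  [7] ..### => #  t=2,i=6
  [6] ..##. => .  t=1,i=3
  [5] ..#.# => #  t=0,i=4
  [4] ..#.. => #  t=0,i=13
  [3] ...## => #  t=1,i=2
  [2] ...#. => #  t=0,i=3
  [1] ....# => .  t=0,i=2
  [0] ..... => .  t=0,i=1
  bits 01100000110111001101010110111100 = 1625085372

1625085372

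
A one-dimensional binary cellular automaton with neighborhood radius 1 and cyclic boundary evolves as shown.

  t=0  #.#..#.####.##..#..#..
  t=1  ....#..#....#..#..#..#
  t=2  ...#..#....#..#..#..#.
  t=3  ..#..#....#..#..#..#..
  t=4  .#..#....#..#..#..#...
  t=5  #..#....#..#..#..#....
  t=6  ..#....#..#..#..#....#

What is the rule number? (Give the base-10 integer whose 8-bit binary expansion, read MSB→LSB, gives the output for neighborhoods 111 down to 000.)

  ###|.  b7=0 t=0,i=8
  ##.|.  b6=0 t=0,i=10
  #.#|.  b5=0 t=0,i=1
  #..|.  b4=0 t=0,i=3
  .##|#  b3=1 t=0,i=7
  .#.|.  b2=0 t=0,i=0
  ..#|#  b1=1 t=0,i=4
  ...|.  b0=0 t=1,i=1
  bits 00001010 = 10

10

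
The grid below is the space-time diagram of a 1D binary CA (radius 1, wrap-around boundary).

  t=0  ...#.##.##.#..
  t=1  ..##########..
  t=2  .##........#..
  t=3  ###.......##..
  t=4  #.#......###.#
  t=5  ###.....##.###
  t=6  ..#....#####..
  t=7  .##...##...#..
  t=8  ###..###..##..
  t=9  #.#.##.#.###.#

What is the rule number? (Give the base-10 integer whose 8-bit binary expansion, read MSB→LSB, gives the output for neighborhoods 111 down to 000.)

  nb ###: next=.  (t=1,i=3, bit7=0)
  nb ##.: next=#  (t=0,i=6, bit6=1)
  nb #.#: next=#  (t=0,i=4, bit5=1)
  nb #..: next=.  (t=0,i=12, bit4=0)
  nb .##: next=#  (t=0,i=5, bit3=1)
  nb .#.: next=#  (t=0,i=3, bit2=1)
  nb ..#: next=#  (t=0,i=2, bit1=1)
  nb ...: next=.  (t=0,i=0, bit0=0)
  bits 01101110 = 110

110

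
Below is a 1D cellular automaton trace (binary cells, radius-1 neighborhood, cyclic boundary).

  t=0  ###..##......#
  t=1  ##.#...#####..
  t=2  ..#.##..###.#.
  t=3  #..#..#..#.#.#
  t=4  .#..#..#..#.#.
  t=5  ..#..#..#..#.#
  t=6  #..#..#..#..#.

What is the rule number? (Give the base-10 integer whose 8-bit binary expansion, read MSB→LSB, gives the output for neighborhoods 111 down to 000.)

  nb ###: next=#  (t=0,i=0, bit7=1)
  nb ##.: next=.  (t=0,i=2, bit6=0)
  nb #.#: next=#  (t=1,i=2, bit5=1)
  nb #..: next=#  (t=0,i=3, bit4=1)
  nb .##: next=.  (t=0,i=5, bit3=0)
  nb .#.: next=.  (t=1,i=3, bit2=0)
  nb ..#: next=.  (t=0,i=4, bit1=0)
  nb ...: next=#  (t=0,i=8, bit0=1)
  bits 10110001 = 177

177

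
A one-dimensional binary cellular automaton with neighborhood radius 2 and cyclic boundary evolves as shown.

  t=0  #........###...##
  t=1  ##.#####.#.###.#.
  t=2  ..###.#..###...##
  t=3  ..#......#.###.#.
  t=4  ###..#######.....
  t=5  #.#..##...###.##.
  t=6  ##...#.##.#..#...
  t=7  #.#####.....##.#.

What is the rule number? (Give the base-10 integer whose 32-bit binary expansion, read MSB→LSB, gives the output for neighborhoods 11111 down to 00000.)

1504087287

  #####|.  b31=0 t=1,i=5
  ####.|#  b30=1 t=1,i=6
  ###.#|.  b29=0 t=1,i=7
  ###..|#  b28=1 t=0,i=0
  ##.##|#  b27=1 t=1,i=2
  ##.#.|.  b26=0 t=1,i=8
  ##..#|.  b25=0 t=2,i=0
  ##...|#  b24=1 t=0,i=1
  #.###|#  b23=1 t=1,i=3
  #.##.|.  b22=0 t=1,i=0
  #.#.#|#  b21=1 t=1,i=9
  #.#..|.  b20=0 t=2,i=6
  #..##|.  b19=0 t=2,i=1
  #..#.|#  b18=1 t=6,i=12
  #...#|#  b17=1 t=0,i=13
  #....|.  b16=0 t=0,i=2
  .####|#  b15=1 t=1,i=4
  .###.|.  b14=0 t=0,i=10
  .##.#|.  b13=0 t=1,i=1
  .##..|.  b12=0 t=2,i=16
  .#.##|#  b11=1 t=1,i=10
  .#.#.|#  b10=1 t=5,i=1
  .#..#|.  b9=0 t=2,i=7
  .#...|.  b8=0 t=3,i=3
  ..###|#  b7=1 t=0,i=9
  ..##.|#  b6=1 t=2,i=15
  ..#.#|#  b5=1 t=3,i=9
  ..#..|#  b4=1 t=3,i=2
  ...##|.  b3=0 t=0,i=8
  ...#.|#  b2=1 t=3,i=1
  ....#|#  b1=1 t=0,i=7
  .....|#  b0=1 t=0,i=3
  bits 01011001101001101000110011110111 = 1504087287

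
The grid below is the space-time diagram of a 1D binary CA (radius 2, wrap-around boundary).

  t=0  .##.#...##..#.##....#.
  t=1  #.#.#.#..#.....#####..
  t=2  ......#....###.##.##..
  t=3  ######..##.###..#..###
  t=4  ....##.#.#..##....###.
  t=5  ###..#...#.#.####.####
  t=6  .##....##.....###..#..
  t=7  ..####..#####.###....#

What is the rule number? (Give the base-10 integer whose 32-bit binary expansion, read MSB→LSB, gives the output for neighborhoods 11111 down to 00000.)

  nb #####: next=.  (t=1,i=17, bit31=0)
  nb ####.: next=#  (t=1,i=18, bit30=1)
  nb ###.#: next=#  (t=2,i=13, bit29=1)
  nb ###..: next=#  (t=1,i=19, bit28=1)
  nb ##.##: next=.  (t=2,i=14, bit27=0)
  nb ##.#.: next=.  (t=0,i=3, bit26=0)
  nb ##..#: next=.  (t=0,i=10, bit25=0)
  nb ##...: next=#  (t=0,i=16, bit24=1)
  nb #.###: next=.  (t=3,i=11, bit23=0)
  nb #.##.: next=.  (t=0,i=14, bit22=0)
  nb #.#.#: next=.  (t=1,i=2, bit21=0)
  nb #.#..: next=#  (t=0,i=4, bit20=1)
  nb #..##: next=#  (t=0,i=0, bit19=1)
  nb #..#.: next=.  (t=0,i=11, bit18=0)
  nb #...#: next=#  (t=0,i=6, bit17=1)
  nb #....: next=#  (t=0,i=17, bit16=1)
  nb .####: next=#  (t=1,i=16, bit15=1)
  nb .###.: next=#  (t=2,i=12, bit14=1)
  nb .##.#: next=#  (t=0,i=2, bit13=1)
  nb .##..: next=#  (t=0,i=9, bit12=1)
  nb .#.##: next=.  (t=0,i=13, bit11=0)
  nb .#.#.: next=.  (t=1,i=1, bit10=0)
  nb .#..#: next=.  (t=0,i=21, bit9=0)
  nb .#...: next=.  (t=0,i=5, bit8=0)
  nb ..###: next=#  (t=1,i=15, bit7=1)
  nb ..##.: next=.  (t=0,i=1, bit6=0)
  nb ..#.#: next=.  (t=0,i=12, bit5=0)
  nb ..#..: next=.  (t=0,i=20, bit4=0)
  nb ...##: next=.  (t=0,i=7, bit3=0)
  nb ...#.: next=#  (t=0,i=19, bit2=1)
  nb ....#: next=#  (t=0,i=18, bit1=1)
  nb .....: next=#  (t=1,i=12, bit0=1)
  bits 01110001000110111111000010000111 = 1897656455

1897656455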